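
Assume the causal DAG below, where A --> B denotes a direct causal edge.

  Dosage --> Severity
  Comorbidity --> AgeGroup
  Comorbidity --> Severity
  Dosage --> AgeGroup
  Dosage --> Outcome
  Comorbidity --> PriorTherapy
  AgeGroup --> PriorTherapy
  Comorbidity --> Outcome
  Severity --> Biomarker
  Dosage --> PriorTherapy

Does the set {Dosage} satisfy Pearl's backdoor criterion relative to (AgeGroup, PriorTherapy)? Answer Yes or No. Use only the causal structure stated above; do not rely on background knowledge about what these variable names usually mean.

No

Backdoor paths from AgeGroup to PriorTherapy (paths whose first edge points into AgeGroup):
  P1: AgeGroup <- Dosage -> Outcome <- Comorbidity -> PriorTherapy
  P2: AgeGroup <- Dosage -> PriorTherapy
  P3: AgeGroup <- Dosage -> Severity <- Comorbidity -> PriorTherapy
  P4: AgeGroup <- Comorbidity -> Outcome <- Dosage -> PriorTherapy
  P5: AgeGroup <- Comorbidity -> PriorTherapy
  P6: AgeGroup <- Comorbidity -> Severity <- Dosage -> PriorTherapy
Condition 1 (no descendant of AgeGroup in the set): holds — descendants of AgeGroup are {PriorTherapy}; none are in {Dosage}.
Condition 2 (every backdoor path blocked by {Dosage}):
  P1: blocked at fork node Dosage ∈ conditioning set.
  P2: blocked at fork node Dosage ∈ conditioning set.
  P3: blocked at fork node Dosage ∈ conditioning set.
  P4: blocked at collider Outcome (neither it nor any descendant is in the conditioning set).
  P5: open — no interior node is in the conditioning set.
  P6: blocked at collider Severity (neither it nor any descendant is in the conditioning set).
{Dosage} does not satisfy the backdoor criterion.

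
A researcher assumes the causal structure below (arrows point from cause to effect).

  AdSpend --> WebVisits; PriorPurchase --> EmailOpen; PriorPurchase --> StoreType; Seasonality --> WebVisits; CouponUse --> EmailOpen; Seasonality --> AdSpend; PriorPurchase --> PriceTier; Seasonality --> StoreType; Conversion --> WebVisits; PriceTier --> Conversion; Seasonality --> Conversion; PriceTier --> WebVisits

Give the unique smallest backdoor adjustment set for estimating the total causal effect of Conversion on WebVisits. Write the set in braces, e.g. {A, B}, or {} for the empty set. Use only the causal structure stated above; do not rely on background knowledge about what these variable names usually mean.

Variables eligible for adjustment (non-descendants of Conversion, excluding Conversion and WebVisits): {AdSpend, CouponUse, EmailOpen, PriceTier, PriorPurchase, Seasonality, StoreType}.
Backdoor paths from Conversion to WebVisits:
  P1: Conversion <- Seasonality -> AdSpend -> WebVisits
  P2: Conversion <- Seasonality -> StoreType <- PriorPurchase -> PriceTier -> WebVisits
  P3: Conversion <- Seasonality -> WebVisits
  P4: Conversion <- PriceTier <- PriorPurchase -> StoreType <- Seasonality -> AdSpend -> WebVisits
  P5: Conversion <- PriceTier <- PriorPurchase -> StoreType <- Seasonality -> WebVisits
  P6: Conversion <- PriceTier -> WebVisits
The empty set is not sufficient: P1 (Conversion <- Seasonality -> AdSpend -> WebVisits) has no collider blocking it and no conditioned non-collider, so it is open.
Try {PriceTier, Seasonality}:
  P1: blocked at fork node Seasonality ∈ conditioning set.
  P2: blocked at fork node Seasonality ∈ conditioning set.
  P3: blocked at fork node Seasonality ∈ conditioning set.
  P4: blocked at chain node PriceTier ∈ conditioning set.
  P5: blocked at chain node PriceTier ∈ conditioning set.
  P6: blocked at fork node PriceTier ∈ conditioning set.
{PriceTier, Seasonality} contains no descendant of Conversion and blocks every backdoor path.
Every element of {PriceTier, Seasonality} is needed (dropping PriceTier leaves P6 open; dropping Seasonality leaves P1 open), so no proper subset is valid.
Among all size-2 subsets of the eligible variables, only {PriceTier, Seasonality} blocks every backdoor path, so it is the unique smallest valid adjustment set.

{PriceTier, Seasonality}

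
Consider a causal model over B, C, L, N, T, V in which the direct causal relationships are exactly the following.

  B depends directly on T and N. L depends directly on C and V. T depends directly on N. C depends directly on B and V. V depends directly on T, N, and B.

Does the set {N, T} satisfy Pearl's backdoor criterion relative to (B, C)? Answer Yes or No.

Yes

Backdoor paths from B to C (paths whose first edge points into B):
  P1: B <- N -> T -> V -> C
  P2: B <- N -> T -> V -> L <- C
  P3: B <- N -> V -> C
  P4: B <- N -> V -> L <- C
  P5: B <- T <- N -> V -> C
  P6: B <- T <- N -> V -> L <- C
  P7: B <- T -> V -> C
  P8: B <- T -> V -> L <- C
Condition 1 (no descendant of B in the set): holds — descendants of B are {C, L, V}; none are in {N, T}.
Condition 2 (every backdoor path blocked by {N, T}):
  P1: blocked at fork node N ∈ conditioning set.
  P2: blocked at fork node N ∈ conditioning set.
  P3: blocked at fork node N ∈ conditioning set.
  P4: blocked at fork node N ∈ conditioning set.
  P5: blocked at chain node T ∈ conditioning set.
  P6: blocked at chain node T ∈ conditioning set.
  P7: blocked at fork node T ∈ conditioning set.
  P8: blocked at fork node T ∈ conditioning set.
{N, T} satisfies the backdoor criterion.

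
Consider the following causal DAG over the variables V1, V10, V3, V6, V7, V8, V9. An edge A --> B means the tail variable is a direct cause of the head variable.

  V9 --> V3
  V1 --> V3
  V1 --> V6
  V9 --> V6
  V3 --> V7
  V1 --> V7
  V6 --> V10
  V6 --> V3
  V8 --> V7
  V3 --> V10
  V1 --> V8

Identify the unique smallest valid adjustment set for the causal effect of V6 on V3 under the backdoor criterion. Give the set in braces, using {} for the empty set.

Variables eligible for adjustment (non-descendants of V6, excluding V6 and V3): {V1, V8, V9}.
Backdoor paths from V6 to V3:
  P1: V6 <- V1 -> V8 -> V7 <- V3
  P2: V6 <- V1 -> V3
  P3: V6 <- V1 -> V7 <- V3
  P4: V6 <- V9 -> V3
The empty set is not sufficient: P2 (V6 <- V1 -> V3) has no collider blocking it and no conditioned non-collider, so it is open.
Try {V1, V9}:
  P1: blocked at fork node V1 ∈ conditioning set.
  P2: blocked at fork node V1 ∈ conditioning set.
  P3: blocked at fork node V1 ∈ conditioning set.
  P4: blocked at fork node V9 ∈ conditioning set.
{V1, V9} contains no descendant of V6 and blocks every backdoor path.
Every element of {V1, V9} is needed (dropping V1 leaves P2 open; dropping V9 leaves P4 open), so no proper subset is valid.
Among all size-2 subsets of the eligible variables, only {V1, V9} blocks every backdoor path, so it is the unique smallest valid adjustment set.

{V1, V9}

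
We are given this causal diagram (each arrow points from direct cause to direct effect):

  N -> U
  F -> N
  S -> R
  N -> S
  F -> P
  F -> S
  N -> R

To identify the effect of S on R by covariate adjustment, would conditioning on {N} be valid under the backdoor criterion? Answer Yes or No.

Yes

Backdoor paths from S to R (paths whose first edge points into S):
  P1: S <- F -> N -> R
  P2: S <- N -> R
Condition 1 (no descendant of S in the set): holds — descendants of S are {R}; none are in {N}.
Condition 2 (every backdoor path blocked by {N}):
  P1: blocked at chain node N ∈ conditioning set.
  P2: blocked at fork node N ∈ conditioning set.
{N} satisfies the backdoor criterion.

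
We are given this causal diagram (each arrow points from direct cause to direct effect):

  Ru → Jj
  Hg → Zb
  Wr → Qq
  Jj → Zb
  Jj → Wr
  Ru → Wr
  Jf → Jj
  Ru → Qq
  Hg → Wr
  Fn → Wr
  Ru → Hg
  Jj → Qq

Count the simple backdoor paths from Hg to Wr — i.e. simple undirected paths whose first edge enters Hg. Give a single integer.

5

A backdoor path from Hg to Wr is any simple undirected path whose first edge points into Hg (i.e. leaves Hg via a parent).
Parents of Hg: {Ru}.
Enumerating:
  P1: Hg <- Ru -> Jj -> Wr
  P2: Hg <- Ru -> Jj -> Qq <- Wr
  P3: Hg <- Ru -> Wr
  P4: Hg <- Ru -> Qq <- Jj -> Wr
  P5: Hg <- Ru -> Qq <- Wr
That exhausts the simple backdoor paths. Count: 5.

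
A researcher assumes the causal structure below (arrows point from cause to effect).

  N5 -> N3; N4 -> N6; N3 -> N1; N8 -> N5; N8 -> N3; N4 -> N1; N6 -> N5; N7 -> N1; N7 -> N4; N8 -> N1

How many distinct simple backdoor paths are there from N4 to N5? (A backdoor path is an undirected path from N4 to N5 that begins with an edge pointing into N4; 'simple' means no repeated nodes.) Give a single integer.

A backdoor path from N4 to N5 is any simple undirected path whose first edge points into N4 (i.e. leaves N4 via a parent).
Parents of N4: {N7}.
Enumerating:
  P1: N4 <- N7 -> N1 <- N8 -> N5
  P2: N4 <- N7 -> N1 <- N8 -> N3 <- N5
  P3: N4 <- N7 -> N1 <- N3 <- N8 -> N5
  P4: N4 <- N7 -> N1 <- N3 <- N5
That exhausts the simple backdoor paths. Count: 4.

4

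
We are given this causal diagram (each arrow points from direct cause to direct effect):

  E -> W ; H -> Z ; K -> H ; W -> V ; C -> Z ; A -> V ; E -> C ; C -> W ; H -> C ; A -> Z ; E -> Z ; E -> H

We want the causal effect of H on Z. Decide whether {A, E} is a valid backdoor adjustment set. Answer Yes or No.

Yes

Backdoor paths from H to Z (paths whose first edge points into H):
  P1: H <- E -> C -> W -> V <- A -> Z
  P2: H <- E -> C -> Z
  P3: H <- E -> W <- C -> Z
  P4: H <- E -> W -> V <- A -> Z
  P5: H <- E -> Z
Condition 1 (no descendant of H in the set): holds — descendants of H are {C, V, W, Z}; none are in {A, E}.
Condition 2 (every backdoor path blocked by {A, E}):
  P1: blocked at fork node E ∈ conditioning set.
  P2: blocked at fork node E ∈ conditioning set.
  P3: blocked at fork node E ∈ conditioning set.
  P4: blocked at fork node E ∈ conditioning set.
  P5: blocked at fork node E ∈ conditioning set.
{A, E} satisfies the backdoor criterion.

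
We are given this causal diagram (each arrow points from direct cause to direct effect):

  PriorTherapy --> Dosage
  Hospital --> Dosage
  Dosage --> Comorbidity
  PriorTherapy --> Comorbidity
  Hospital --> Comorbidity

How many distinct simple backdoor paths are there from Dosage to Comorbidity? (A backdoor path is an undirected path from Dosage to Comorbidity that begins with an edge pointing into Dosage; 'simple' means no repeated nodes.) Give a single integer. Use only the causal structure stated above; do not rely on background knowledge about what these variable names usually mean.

2

A backdoor path from Dosage to Comorbidity is any simple undirected path whose first edge points into Dosage (i.e. leaves Dosage via a parent).
Parents of Dosage: {Hospital, PriorTherapy}.
Enumerating:
  P1: Dosage <- PriorTherapy -> Comorbidity
  P2: Dosage <- Hospital -> Comorbidity
That exhausts the simple backdoor paths. Count: 2.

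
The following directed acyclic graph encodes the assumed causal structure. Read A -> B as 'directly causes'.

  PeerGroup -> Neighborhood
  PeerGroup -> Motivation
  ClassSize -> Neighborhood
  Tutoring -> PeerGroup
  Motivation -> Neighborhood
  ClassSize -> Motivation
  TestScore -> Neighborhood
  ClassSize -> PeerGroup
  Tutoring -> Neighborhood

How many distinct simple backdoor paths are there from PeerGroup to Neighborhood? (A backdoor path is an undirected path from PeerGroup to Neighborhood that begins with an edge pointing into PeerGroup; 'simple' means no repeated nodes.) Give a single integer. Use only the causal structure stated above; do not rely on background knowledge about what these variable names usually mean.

3

A backdoor path from PeerGroup to Neighborhood is any simple undirected path whose first edge points into PeerGroup (i.e. leaves PeerGroup via a parent).
Parents of PeerGroup: {ClassSize, Tutoring}.
Enumerating:
  P1: PeerGroup <- Tutoring -> Neighborhood
  P2: PeerGroup <- ClassSize -> Motivation -> Neighborhood
  P3: PeerGroup <- ClassSize -> Neighborhood
That exhausts the simple backdoor paths. Count: 3.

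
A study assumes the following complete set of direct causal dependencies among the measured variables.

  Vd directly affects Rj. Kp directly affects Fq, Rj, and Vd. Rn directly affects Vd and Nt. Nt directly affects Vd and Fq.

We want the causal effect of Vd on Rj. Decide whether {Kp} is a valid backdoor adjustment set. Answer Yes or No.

Backdoor paths from Vd to Rj (paths whose first edge points into Vd):
  P1: Vd <- Kp -> Rj
  P2: Vd <- Rn -> Nt -> Fq <- Kp -> Rj
  P3: Vd <- Nt -> Fq <- Kp -> Rj
Condition 1 (no descendant of Vd in the set): holds — descendants of Vd are {Rj}; none are in {Kp}.
Condition 2 (every backdoor path blocked by {Kp}):
  P1: blocked at fork node Kp ∈ conditioning set.
  P2: blocked at collider Fq (neither it nor any descendant is in the conditioning set).
  P3: blocked at collider Fq (neither it nor any descendant is in the conditioning set).
{Kp} satisfies the backdoor criterion.

Yes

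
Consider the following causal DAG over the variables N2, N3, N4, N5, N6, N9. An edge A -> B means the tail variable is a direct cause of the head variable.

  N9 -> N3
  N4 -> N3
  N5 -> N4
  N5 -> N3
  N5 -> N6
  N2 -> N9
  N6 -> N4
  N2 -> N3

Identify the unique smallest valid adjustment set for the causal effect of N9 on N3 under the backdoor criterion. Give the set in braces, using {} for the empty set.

{N2}

Variables eligible for adjustment (non-descendants of N9, excluding N9 and N3): {N2, N4, N5, N6}.
Backdoor paths from N9 to N3:
  P1: N9 <- N2 -> N3
The empty set is not sufficient: P1 (N9 <- N2 -> N3) has no collider blocking it and no conditioned non-collider, so it is open.
Try {N2}:
  P1: blocked at fork node N2 ∈ conditioning set.
{N2} contains no descendant of N9 and blocks every backdoor path.
No other singleton works — e.g. {N5} leaves P1 open — so {N2} is the unique smallest valid adjustment set.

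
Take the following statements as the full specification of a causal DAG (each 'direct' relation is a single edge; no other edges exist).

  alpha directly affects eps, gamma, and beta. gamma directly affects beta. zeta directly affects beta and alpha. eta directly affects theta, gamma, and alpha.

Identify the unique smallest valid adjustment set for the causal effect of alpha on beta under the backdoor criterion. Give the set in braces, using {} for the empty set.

Variables eligible for adjustment (non-descendants of alpha, excluding alpha and beta): {eta, theta, zeta}.
Backdoor paths from alpha to beta:
  P1: alpha <- zeta -> beta
  P2: alpha <- eta -> gamma -> beta
The empty set is not sufficient: P1 (alpha <- zeta -> beta) has no collider blocking it and no conditioned non-collider, so it is open.
Try {eta, zeta}:
  P1: blocked at fork node zeta ∈ conditioning set.
  P2: blocked at fork node eta ∈ conditioning set.
{eta, zeta} contains no descendant of alpha and blocks every backdoor path.
Every element of {eta, zeta} is needed (dropping eta leaves P2 open; dropping zeta leaves P1 open), so no proper subset is valid.
Among all size-2 subsets of the eligible variables, only {eta, zeta} blocks every backdoor path, so it is the unique smallest valid adjustment set.

{eta, zeta}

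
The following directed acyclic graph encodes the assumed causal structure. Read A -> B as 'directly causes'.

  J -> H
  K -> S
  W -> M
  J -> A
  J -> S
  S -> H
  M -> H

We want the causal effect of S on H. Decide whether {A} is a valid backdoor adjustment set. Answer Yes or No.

Backdoor paths from S to H (paths whose first edge points into S):
  P1: S <- J -> H
Condition 1 (no descendant of S in the set): holds — descendants of S are {H}; none are in {A}.
Condition 2 (every backdoor path blocked by {A}):
  P1: open — no interior node is in the conditioning set.
{A} does not satisfy the backdoor criterion.

No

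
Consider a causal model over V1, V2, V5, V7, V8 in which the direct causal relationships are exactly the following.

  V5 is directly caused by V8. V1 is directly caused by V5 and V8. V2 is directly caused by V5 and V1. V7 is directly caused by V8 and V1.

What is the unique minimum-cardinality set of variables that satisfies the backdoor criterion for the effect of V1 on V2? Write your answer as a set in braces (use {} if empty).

{V5}

Variables eligible for adjustment (non-descendants of V1, excluding V1 and V2): {V5, V8}.
Backdoor paths from V1 to V2:
  P1: V1 <- V8 -> V5 -> V2
  P2: V1 <- V5 -> V2
The empty set is not sufficient: P1 (V1 <- V8 -> V5 -> V2) has no collider blocking it and no conditioned non-collider, so it is open.
Try {V5}:
  P1: blocked at chain node V5 ∈ conditioning set.
  P2: blocked at fork node V5 ∈ conditioning set.
{V5} contains no descendant of V1 and blocks every backdoor path.
No other singleton works — e.g. {V8} leaves P2 open — so {V5} is the unique smallest valid adjustment set.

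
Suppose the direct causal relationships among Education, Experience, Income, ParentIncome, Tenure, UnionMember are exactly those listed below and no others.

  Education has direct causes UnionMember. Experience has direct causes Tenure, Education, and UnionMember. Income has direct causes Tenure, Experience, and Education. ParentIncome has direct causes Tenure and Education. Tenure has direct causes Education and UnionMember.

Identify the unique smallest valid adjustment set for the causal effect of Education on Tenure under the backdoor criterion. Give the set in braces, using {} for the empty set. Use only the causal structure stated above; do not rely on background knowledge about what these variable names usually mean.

{UnionMember}

Variables eligible for adjustment (non-descendants of Education, excluding Education and Tenure): {UnionMember}.
Backdoor paths from Education to Tenure:
  P1: Education <- UnionMember -> Tenure
  P2: Education <- UnionMember -> Experience <- Tenure
  P3: Education <- UnionMember -> Experience -> Income <- Tenure
The empty set is not sufficient: P1 (Education <- UnionMember -> Tenure) has no collider blocking it and no conditioned non-collider, so it is open.
Try {UnionMember}:
  P1: blocked at fork node UnionMember ∈ conditioning set.
  P2: blocked at fork node UnionMember ∈ conditioning set.
  P3: blocked at fork node UnionMember ∈ conditioning set.
{UnionMember} contains no descendant of Education and blocks every backdoor path.
{UnionMember} is the unique smallest valid adjustment set.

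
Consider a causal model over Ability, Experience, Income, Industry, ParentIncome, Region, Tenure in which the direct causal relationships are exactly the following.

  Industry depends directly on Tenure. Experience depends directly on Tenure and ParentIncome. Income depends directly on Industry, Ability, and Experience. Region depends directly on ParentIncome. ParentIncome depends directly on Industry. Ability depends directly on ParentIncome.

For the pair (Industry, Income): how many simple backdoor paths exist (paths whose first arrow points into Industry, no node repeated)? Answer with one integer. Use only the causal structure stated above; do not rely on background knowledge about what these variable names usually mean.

A backdoor path from Industry to Income is any simple undirected path whose first edge points into Industry (i.e. leaves Industry via a parent).
Parents of Industry: {Tenure}.
Enumerating:
  P1: Industry <- Tenure -> Experience <- ParentIncome -> Ability -> Income
  P2: Industry <- Tenure -> Experience -> Income
That exhausts the simple backdoor paths. Count: 2.

2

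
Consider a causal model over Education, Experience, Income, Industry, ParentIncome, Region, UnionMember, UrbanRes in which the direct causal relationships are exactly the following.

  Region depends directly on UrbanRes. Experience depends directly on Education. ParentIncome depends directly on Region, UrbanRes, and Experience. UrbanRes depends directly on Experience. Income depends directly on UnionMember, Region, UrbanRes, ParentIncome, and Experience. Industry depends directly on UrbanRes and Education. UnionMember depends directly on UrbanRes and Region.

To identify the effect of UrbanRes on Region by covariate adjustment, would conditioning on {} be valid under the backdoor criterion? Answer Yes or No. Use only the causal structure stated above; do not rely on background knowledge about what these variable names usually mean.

Backdoor paths from UrbanRes to Region (paths whose first edge points into UrbanRes):
  P1: UrbanRes <- Experience -> ParentIncome <- Region
  P2: UrbanRes <- Experience -> ParentIncome -> Income <- Region
  P3: UrbanRes <- Experience -> ParentIncome -> Income <- UnionMember <- Region
  P4: UrbanRes <- Experience -> Income <- Region
  P5: UrbanRes <- Experience -> Income <- ParentIncome <- Region
  P6: UrbanRes <- Experience -> Income <- UnionMember <- Region
Condition 1 (no descendant of UrbanRes in the set): holds — descendants of UrbanRes are {Income, Industry, ParentIncome, Region, UnionMember}; none are in {}.
Condition 2 (every backdoor path blocked by {}):
  P1: blocked at collider ParentIncome (neither it nor any descendant is in the conditioning set).
  P2: blocked at collider Income (neither it nor any descendant is in the conditioning set).
  P3: blocked at collider Income (neither it nor any descendant is in the conditioning set).
  P4: blocked at collider Income (neither it nor any descendant is in the conditioning set).
  P5: blocked at collider Income (neither it nor any descendant is in the conditioning set).
  P6: blocked at collider Income (neither it nor any descendant is in the conditioning set).
{} satisfies the backdoor criterion.

Yes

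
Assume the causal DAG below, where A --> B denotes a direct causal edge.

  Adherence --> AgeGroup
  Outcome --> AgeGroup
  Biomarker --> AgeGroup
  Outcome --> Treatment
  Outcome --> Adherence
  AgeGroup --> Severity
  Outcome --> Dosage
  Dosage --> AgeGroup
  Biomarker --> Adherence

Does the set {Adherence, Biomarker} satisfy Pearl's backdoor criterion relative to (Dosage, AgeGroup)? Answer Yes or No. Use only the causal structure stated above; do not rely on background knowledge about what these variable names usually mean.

No

Backdoor paths from Dosage to AgeGroup (paths whose first edge points into Dosage):
  P1: Dosage <- Outcome -> Adherence <- Biomarker -> AgeGroup
  P2: Dosage <- Outcome -> Adherence -> AgeGroup
  P3: Dosage <- Outcome -> AgeGroup
Condition 1 (no descendant of Dosage in the set): holds — descendants of Dosage are {AgeGroup, Severity}; none are in {Adherence, Biomarker}.
Condition 2 (every backdoor path blocked by {Adherence, Biomarker}):
  P1: blocked at fork node Biomarker ∈ conditioning set.
  P2: blocked at chain node Adherence ∈ conditioning set.
  P3: open — no interior node is in the conditioning set.
{Adherence, Biomarker} does not satisfy the backdoor criterion.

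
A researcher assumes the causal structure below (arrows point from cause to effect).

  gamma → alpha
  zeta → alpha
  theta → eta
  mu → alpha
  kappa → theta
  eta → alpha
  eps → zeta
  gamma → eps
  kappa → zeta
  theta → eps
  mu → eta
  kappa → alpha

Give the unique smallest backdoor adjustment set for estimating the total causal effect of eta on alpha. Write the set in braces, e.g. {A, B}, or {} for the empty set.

Variables eligible for adjustment (non-descendants of eta, excluding eta and alpha): {eps, gamma, kappa, mu, theta, zeta}.
Backdoor paths from eta to alpha:
  P1: eta <- mu -> alpha
  P2: eta <- theta <- kappa -> zeta <- eps <- gamma -> alpha
  P3: eta <- theta <- kappa -> zeta -> alpha
  P4: eta <- theta <- kappa -> alpha
  P5: eta <- theta -> eps <- gamma -> alpha
  P6: eta <- theta -> eps -> zeta <- kappa -> alpha
  P7: eta <- theta -> eps -> zeta -> alpha
The empty set is not sufficient: P1 (eta <- mu -> alpha) has no collider blocking it and no conditioned non-collider, so it is open.
Try {mu, theta}:
  P1: blocked at fork node mu ∈ conditioning set.
  P2: blocked at chain node theta ∈ conditioning set.
  P3: blocked at chain node theta ∈ conditioning set.
  P4: blocked at chain node theta ∈ conditioning set.
  P5: blocked at fork node theta ∈ conditioning set.
  P6: blocked at fork node theta ∈ conditioning set.
  P7: blocked at fork node theta ∈ conditioning set.
{mu, theta} contains no descendant of eta and blocks every backdoor path.
Every element of {mu, theta} is needed (dropping mu leaves P1 open; dropping theta leaves P3 open), so no proper subset is valid.
Among all size-2 subsets of the eligible variables, only {mu, theta} blocks every backdoor path, so it is the unique smallest valid adjustment set.

{mu, theta}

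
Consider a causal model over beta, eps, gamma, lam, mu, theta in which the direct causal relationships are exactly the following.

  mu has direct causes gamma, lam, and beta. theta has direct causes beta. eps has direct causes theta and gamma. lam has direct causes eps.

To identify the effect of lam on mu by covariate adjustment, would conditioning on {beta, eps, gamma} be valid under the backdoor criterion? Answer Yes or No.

Backdoor paths from lam to mu (paths whose first edge points into lam):
  P1: lam <- eps <- gamma -> mu
  P2: lam <- eps <- theta <- beta -> mu
Condition 1 (no descendant of lam in the set): holds — descendants of lam are {mu}; none are in {beta, eps, gamma}.
Condition 2 (every backdoor path blocked by {beta, eps, gamma}):
  P1: blocked at chain node eps ∈ conditioning set.
  P2: blocked at chain node eps ∈ conditioning set.
{beta, eps, gamma} satisfies the backdoor criterion.

Yes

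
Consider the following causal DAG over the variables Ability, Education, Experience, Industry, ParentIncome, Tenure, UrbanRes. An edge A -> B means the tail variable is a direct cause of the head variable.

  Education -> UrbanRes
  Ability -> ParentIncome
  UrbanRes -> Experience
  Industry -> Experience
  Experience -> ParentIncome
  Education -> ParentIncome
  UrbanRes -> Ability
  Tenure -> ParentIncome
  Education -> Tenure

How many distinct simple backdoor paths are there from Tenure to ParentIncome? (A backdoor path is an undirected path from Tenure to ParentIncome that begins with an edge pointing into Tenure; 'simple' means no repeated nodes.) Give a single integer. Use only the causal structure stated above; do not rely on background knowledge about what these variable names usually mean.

A backdoor path from Tenure to ParentIncome is any simple undirected path whose first edge points into Tenure (i.e. leaves Tenure via a parent).
Parents of Tenure: {Education}.
Enumerating:
  P1: Tenure <- Education -> UrbanRes -> Ability -> ParentIncome
  P2: Tenure <- Education -> UrbanRes -> Experience -> ParentIncome
  P3: Tenure <- Education -> ParentIncome
That exhausts the simple backdoor paths. Count: 3.

3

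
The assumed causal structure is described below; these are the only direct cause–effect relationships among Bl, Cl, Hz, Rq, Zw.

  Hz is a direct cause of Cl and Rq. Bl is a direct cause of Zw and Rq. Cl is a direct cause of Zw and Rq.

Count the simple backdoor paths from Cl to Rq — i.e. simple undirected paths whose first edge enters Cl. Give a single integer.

A backdoor path from Cl to Rq is any simple undirected path whose first edge points into Cl (i.e. leaves Cl via a parent).
Parents of Cl: {Hz}.
Enumerating:
  P1: Cl <- Hz -> Rq
That exhausts the simple backdoor paths. Count: 1.

1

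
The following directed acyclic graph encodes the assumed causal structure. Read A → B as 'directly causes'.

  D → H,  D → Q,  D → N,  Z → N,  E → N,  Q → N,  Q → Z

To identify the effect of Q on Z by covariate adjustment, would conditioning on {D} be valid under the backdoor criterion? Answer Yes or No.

Backdoor paths from Q to Z (paths whose first edge points into Q):
  P1: Q <- D -> N <- Z
Condition 1 (no descendant of Q in the set): holds — descendants of Q are {N, Z}; none are in {D}.
Condition 2 (every backdoor path blocked by {D}):
  P1: blocked at fork node D ∈ conditioning set.
{D} satisfies the backdoor criterion.

Yes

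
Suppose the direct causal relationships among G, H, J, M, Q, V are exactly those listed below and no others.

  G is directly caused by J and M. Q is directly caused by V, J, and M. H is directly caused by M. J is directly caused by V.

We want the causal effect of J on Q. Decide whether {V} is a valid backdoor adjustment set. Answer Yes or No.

Yes

Backdoor paths from J to Q (paths whose first edge points into J):
  P1: J <- V -> Q
Condition 1 (no descendant of J in the set): holds — descendants of J are {G, Q}; none are in {V}.
Condition 2 (every backdoor path blocked by {V}):
  P1: blocked at fork node V ∈ conditioning set.
{V} satisfies the backdoor criterion.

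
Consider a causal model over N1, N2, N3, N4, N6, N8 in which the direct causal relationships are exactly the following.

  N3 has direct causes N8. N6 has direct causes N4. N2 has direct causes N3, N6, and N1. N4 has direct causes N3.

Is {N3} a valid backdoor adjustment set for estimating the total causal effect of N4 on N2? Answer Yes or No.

Yes

Backdoor paths from N4 to N2 (paths whose first edge points into N4):
  P1: N4 <- N3 -> N2
Condition 1 (no descendant of N4 in the set): holds — descendants of N4 are {N2, N6}; none are in {N3}.
Condition 2 (every backdoor path blocked by {N3}):
  P1: blocked at fork node N3 ∈ conditioning set.
{N3} satisfies the backdoor criterion.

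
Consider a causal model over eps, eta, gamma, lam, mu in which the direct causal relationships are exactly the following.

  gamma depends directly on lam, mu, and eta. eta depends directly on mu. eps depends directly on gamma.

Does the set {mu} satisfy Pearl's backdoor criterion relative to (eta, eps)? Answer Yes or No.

Yes

Backdoor paths from eta to eps (paths whose first edge points into eta):
  P1: eta <- mu -> gamma -> eps
Condition 1 (no descendant of eta in the set): holds — descendants of eta are {eps, gamma}; none are in {mu}.
Condition 2 (every backdoor path blocked by {mu}):
  P1: blocked at fork node mu ∈ conditioning set.
{mu} satisfies the backdoor criterion.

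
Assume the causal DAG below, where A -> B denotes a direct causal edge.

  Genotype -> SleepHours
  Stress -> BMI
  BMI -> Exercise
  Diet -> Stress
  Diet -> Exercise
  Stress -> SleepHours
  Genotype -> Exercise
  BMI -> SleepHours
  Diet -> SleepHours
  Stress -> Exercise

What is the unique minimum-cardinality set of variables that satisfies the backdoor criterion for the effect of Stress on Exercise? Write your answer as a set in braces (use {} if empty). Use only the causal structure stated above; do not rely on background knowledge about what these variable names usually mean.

{Diet}

Variables eligible for adjustment (non-descendants of Stress, excluding Stress and Exercise): {Diet, Genotype}.
Backdoor paths from Stress to Exercise:
  P1: Stress <- Diet -> Exercise
  P2: Stress <- Diet -> SleepHours <- BMI -> Exercise
  P3: Stress <- Diet -> SleepHours <- Genotype -> Exercise
The empty set is not sufficient: P1 (Stress <- Diet -> Exercise) has no collider blocking it and no conditioned non-collider, so it is open.
Try {Diet}:
  P1: blocked at fork node Diet ∈ conditioning set.
  P2: blocked at fork node Diet ∈ conditioning set.
  P3: blocked at fork node Diet ∈ conditioning set.
{Diet} contains no descendant of Stress and blocks every backdoor path.
No other singleton works — e.g. {Genotype} leaves P1 open — so {Diet} is the unique smallest valid adjustment set.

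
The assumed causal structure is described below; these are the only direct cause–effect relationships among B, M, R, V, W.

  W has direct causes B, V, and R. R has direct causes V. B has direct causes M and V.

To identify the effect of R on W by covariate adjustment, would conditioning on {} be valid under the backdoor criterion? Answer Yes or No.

Backdoor paths from R to W (paths whose first edge points into R):
  P1: R <- V -> B -> W
  P2: R <- V -> W
Condition 1 (no descendant of R in the set): holds — descendants of R are {W}; none are in {}.
Condition 2 (every backdoor path blocked by {}):
  P1: open — no interior node is in the conditioning set.
  P2: open — no interior node is in the conditioning set.
{} does not satisfy the backdoor criterion.

No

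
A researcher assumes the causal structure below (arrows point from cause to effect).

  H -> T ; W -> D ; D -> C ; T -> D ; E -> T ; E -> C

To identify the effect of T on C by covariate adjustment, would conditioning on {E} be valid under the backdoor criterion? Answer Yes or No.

Yes

Backdoor paths from T to C (paths whose first edge points into T):
  P1: T <- E -> C
Condition 1 (no descendant of T in the set): holds — descendants of T are {C, D}; none are in {E}.
Condition 2 (every backdoor path blocked by {E}):
  P1: blocked at fork node E ∈ conditioning set.
{E} satisfies the backdoor criterion.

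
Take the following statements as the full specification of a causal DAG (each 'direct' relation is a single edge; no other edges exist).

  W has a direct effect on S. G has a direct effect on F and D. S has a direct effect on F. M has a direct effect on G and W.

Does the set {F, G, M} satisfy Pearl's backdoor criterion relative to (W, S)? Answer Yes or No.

Backdoor paths from W to S (paths whose first edge points into W):
  P1: W <- M -> G -> F <- S
Condition 1 (no descendant of W in the set): FAILS — F is a descendant of W.
Condition 2 (every backdoor path blocked by {F, G, M}):
  P1: blocked at fork node M ∈ conditioning set.
{F, G, M} does not satisfy the backdoor criterion.

No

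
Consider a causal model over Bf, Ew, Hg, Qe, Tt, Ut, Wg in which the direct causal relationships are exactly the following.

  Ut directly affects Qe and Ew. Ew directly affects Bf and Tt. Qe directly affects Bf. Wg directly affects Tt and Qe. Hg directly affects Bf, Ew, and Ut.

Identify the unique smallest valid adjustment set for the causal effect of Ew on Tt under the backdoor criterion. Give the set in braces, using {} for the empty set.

{}

Variables eligible for adjustment (non-descendants of Ew, excluding Ew and Tt): {Hg, Qe, Ut, Wg}.
Backdoor paths from Ew to Tt:
  P1: Ew <- Hg -> Ut -> Qe <- Wg -> Tt
  P2: Ew <- Hg -> Bf <- Qe <- Wg -> Tt
  P3: Ew <- Ut <- Hg -> Bf <- Qe <- Wg -> Tt
  P4: Ew <- Ut -> Qe <- Wg -> Tt
Each backdoor path contains an unconditioned collider, so every path is already blocked with the empty conditioning set:
  P1: blocked at collider Qe (neither it nor any descendant is in the conditioning set).
  P2: blocked at collider Bf (neither it nor any descendant is in the conditioning set).
  P3: blocked at collider Bf (neither it nor any descendant is in the conditioning set).
  P4: blocked at collider Qe (neither it nor any descendant is in the conditioning set).
The empty set is therefore the unique smallest valid set.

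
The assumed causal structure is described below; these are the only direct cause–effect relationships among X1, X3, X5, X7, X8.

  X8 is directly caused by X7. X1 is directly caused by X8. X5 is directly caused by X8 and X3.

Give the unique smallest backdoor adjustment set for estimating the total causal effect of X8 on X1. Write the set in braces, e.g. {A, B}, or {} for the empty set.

{}

Variables eligible for adjustment (non-descendants of X8, excluding X8 and X1): {X3, X7}.
Backdoor paths from X8 to X1:
  (none)
With no backdoor paths the empty set already satisfies the criterion, and it is trivially minimal.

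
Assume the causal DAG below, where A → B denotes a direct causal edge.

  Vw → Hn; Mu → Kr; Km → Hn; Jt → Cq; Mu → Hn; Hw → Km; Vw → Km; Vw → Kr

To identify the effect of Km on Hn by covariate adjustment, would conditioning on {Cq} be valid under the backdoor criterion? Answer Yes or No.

No

Backdoor paths from Km to Hn (paths whose first edge points into Km):
  P1: Km <- Vw -> Kr <- Mu -> Hn
  P2: Km <- Vw -> Hn
Condition 1 (no descendant of Km in the set): holds — descendants of Km are {Hn}; none are in {Cq}.
Condition 2 (every backdoor path blocked by {Cq}):
  P1: blocked at collider Kr (neither it nor any descendant is in the conditioning set).
  P2: open — no interior node is in the conditioning set.
{Cq} does not satisfy the backdoor criterion.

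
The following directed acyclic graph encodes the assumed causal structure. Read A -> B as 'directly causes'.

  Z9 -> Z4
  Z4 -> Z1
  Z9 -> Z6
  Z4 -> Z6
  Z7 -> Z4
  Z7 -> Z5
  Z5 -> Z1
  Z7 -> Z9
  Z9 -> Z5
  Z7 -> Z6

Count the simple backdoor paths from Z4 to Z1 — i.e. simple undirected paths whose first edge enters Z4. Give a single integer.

6

A backdoor path from Z4 to Z1 is any simple undirected path whose first edge points into Z4 (i.e. leaves Z4 via a parent).
Parents of Z4: {Z7, Z9}.
Enumerating:
  P1: Z4 <- Z7 -> Z9 -> Z5 -> Z1
  P2: Z4 <- Z7 -> Z5 -> Z1
  P3: Z4 <- Z7 -> Z6 <- Z9 -> Z5 -> Z1
  P4: Z4 <- Z9 <- Z7 -> Z5 -> Z1
  P5: Z4 <- Z9 -> Z5 -> Z1
  P6: Z4 <- Z9 -> Z6 <- Z7 -> Z5 -> Z1
That exhausts the simple backdoor paths. Count: 6.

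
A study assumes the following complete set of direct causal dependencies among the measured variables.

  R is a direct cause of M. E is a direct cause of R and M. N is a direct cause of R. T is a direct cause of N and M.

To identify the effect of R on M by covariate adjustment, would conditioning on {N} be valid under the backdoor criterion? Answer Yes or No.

No

Backdoor paths from R to M (paths whose first edge points into R):
  P1: R <- E -> M
  P2: R <- N <- T -> M
Condition 1 (no descendant of R in the set): holds — descendants of R are {M}; none are in {N}.
Condition 2 (every backdoor path blocked by {N}):
  P1: open — no interior node is in the conditioning set.
  P2: blocked at chain node N ∈ conditioning set.
{N} does not satisfy the backdoor criterion.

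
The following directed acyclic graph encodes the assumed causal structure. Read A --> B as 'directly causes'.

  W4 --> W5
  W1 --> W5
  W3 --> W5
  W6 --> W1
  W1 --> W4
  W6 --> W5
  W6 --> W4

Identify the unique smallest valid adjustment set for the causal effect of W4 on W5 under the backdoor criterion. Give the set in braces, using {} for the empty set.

{W1, W6}

Variables eligible for adjustment (non-descendants of W4, excluding W4 and W5): {W1, W3, W6}.
Backdoor paths from W4 to W5:
  P1: W4 <- W6 -> W1 -> W5
  P2: W4 <- W6 -> W5
  P3: W4 <- W1 <- W6 -> W5
  P4: W4 <- W1 -> W5
The empty set is not sufficient: P1 (W4 <- W6 -> W1 -> W5) has no collider blocking it and no conditioned non-collider, so it is open.
Try {W1, W6}:
  P1: blocked at fork node W6 ∈ conditioning set.
  P2: blocked at fork node W6 ∈ conditioning set.
  P3: blocked at chain node W1 ∈ conditioning set.
  P4: blocked at fork node W1 ∈ conditioning set.
{W1, W6} contains no descendant of W4 and blocks every backdoor path.
Every element of {W1, W6} is needed (dropping W1 leaves P4 open; dropping W6 leaves P2 open), so no proper subset is valid.
Among all size-2 subsets of the eligible variables, only {W1, W6} blocks every backdoor path, so it is the unique smallest valid adjustment set.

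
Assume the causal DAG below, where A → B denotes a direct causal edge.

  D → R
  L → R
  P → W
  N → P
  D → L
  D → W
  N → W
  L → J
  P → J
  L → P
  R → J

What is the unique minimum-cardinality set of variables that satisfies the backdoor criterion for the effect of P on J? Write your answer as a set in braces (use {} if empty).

Variables eligible for adjustment (non-descendants of P, excluding P and J): {D, L, N, R}.
Backdoor paths from P to J:
  P1: P <- N -> W <- D -> L -> R -> J
  P2: P <- N -> W <- D -> L -> J
  P3: P <- N -> W <- D -> R <- L -> J
  P4: P <- N -> W <- D -> R -> J
  P5: P <- L <- D -> R -> J
  P6: P <- L -> R -> J
  P7: P <- L -> J
The empty set is not sufficient: P5 (P <- L <- D -> R -> J) has no collider blocking it and no conditioned non-collider, so it is open.
Try {L}:
  P1: blocked at collider W (neither it nor any descendant is in the conditioning set).
  P2: blocked at collider W (neither it nor any descendant is in the conditioning set).
  P3: blocked at collider W (neither it nor any descendant is in the conditioning set).
  P4: blocked at collider W (neither it nor any descendant is in the conditioning set).
  P5: blocked at chain node L ∈ conditioning set.
  P6: blocked at fork node L ∈ conditioning set.
  P7: blocked at fork node L ∈ conditioning set.
{L} contains no descendant of P and blocks every backdoor path.
No other singleton works — e.g. {D} leaves P6 open — so {L} is the unique smallest valid adjustment set.

{L}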